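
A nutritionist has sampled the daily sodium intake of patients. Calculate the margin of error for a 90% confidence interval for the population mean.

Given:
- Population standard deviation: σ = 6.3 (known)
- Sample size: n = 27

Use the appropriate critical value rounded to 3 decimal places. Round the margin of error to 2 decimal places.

The population standard deviation σ is known, so use the z-interval margin of error formula.

For 90% confidence, z* = 1.645 (from standard normal table)

Margin of error formula for z-interval: E = z* × σ/√n

E = 1.645 × 6.3/√27
  = 1.645 × 1.212436
  = 1.9945

Rounded to 2 decimal places:

1.99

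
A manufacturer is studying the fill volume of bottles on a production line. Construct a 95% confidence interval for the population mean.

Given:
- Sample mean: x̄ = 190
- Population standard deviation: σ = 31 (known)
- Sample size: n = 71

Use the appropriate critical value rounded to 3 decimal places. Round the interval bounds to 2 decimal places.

The population standard deviation σ is known, so use a z-interval (standard normal critical value).

For 95% confidence, z* = 1.96 (from standard normal table)

Standard error: SE = σ/√n = 31/√71 = 3.679023

Margin of error: E = z* × SE = 1.96 × 3.679023 = 7.2109

Z-interval: x̄ ± E = 190 ± 7.2109 = (182.7891, 197.2109)

Rounded to 2 decimal places:

(182.79, 197.21)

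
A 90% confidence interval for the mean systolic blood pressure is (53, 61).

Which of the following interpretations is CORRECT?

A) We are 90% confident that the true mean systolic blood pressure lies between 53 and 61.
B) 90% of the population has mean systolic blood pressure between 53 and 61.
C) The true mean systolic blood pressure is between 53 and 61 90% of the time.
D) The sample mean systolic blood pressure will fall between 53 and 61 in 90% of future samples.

A confidence interval represents our confidence in the procedure, not a probability statement about the parameter.

Key concept: If we repeated this sampling process many times and computed a 90% CI each time, about 90% of those intervals would contain the true population parameter.

For this specific interval (53, 61):
- Midpoint (point estimate): 57
- Margin of error: 4

The correct interpretation is the one stating confidence that the true parameter lies in the interval — option A.

A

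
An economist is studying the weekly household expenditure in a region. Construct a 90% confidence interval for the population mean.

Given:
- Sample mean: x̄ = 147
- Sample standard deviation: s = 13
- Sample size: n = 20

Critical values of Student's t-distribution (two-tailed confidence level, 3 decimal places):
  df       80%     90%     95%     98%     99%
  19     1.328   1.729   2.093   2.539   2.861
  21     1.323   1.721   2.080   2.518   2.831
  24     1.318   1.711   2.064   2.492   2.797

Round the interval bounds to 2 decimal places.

The population standard deviation σ is unknown (only the sample standard deviation s is given), so use a t-interval with df = n - 1 = 20 - 1 = 19.

For 90% confidence with df = 19, t* = 1.729 (from t-table)

Standard error: SE = s/√n = 13/√20 = 2.906888

Margin of error: E = t* × SE = 1.729 × 2.906888 = 5.0260

T-interval: x̄ ± E = 147 ± 5.0260 = (141.9740, 152.0260)

Rounded to 2 decimal places:

(141.97, 152.03)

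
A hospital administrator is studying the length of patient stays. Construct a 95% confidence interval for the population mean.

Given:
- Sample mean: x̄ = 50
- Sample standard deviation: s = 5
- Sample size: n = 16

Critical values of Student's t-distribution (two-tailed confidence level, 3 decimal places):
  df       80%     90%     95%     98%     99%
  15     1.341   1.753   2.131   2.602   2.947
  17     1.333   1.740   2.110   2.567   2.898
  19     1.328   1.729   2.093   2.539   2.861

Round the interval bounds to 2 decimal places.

The population standard deviation σ is unknown (only the sample standard deviation s is given), so use a t-interval with df = n - 1 = 16 - 1 = 15.

For 95% confidence with df = 15, t* = 2.131 (from t-table)

Standard error: SE = s/√n = 5/√16 = 1.250000

Margin of error: E = t* × SE = 2.131 × 1.250000 = 2.6637

T-interval: x̄ ± E = 50 ± 2.6637 = (47.3362, 52.6638)

Rounded to 2 decimal places:

(47.34, 52.66)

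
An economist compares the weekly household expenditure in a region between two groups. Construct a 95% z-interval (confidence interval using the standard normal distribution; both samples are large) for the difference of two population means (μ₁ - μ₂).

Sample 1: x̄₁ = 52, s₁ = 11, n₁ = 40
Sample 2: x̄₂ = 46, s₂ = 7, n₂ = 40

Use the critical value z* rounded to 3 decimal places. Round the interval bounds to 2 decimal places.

Both samples are large (n₁ = 40 ≥ 30, n₂ = 40 ≥ 30), so a z-interval for the difference of means applies.

Point estimate: x̄₁ - x̄₂ = 52 - 46 = 6

Standard error: SE = √(s₁²/n₁ + s₂²/n₂)
= √(11²/40 + 7²/40)
= √(3.025000 + 1.225000)
= 2.061553

For 95% confidence, z* = 1.96 (from standard normal table)
Margin of error: E = z* × SE = 1.96 × 2.061553 = 4.0406

Z-interval: (x̄₁ - x̄₂) ± E = 6 ± 4.0406 = (1.9594, 10.0406)

Rounded to 2 decimal places:

(1.96, 10.04)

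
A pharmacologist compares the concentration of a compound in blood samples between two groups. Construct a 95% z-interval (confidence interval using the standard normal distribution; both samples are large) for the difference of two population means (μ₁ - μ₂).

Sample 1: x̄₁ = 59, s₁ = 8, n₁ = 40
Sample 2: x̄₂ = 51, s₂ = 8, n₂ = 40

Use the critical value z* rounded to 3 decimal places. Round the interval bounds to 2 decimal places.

Both samples are large (n₁ = 40 ≥ 30, n₂ = 40 ≥ 30), so a z-interval for the difference of means applies.

Point estimate: x̄₁ - x̄₂ = 59 - 51 = 8

Standard error: SE = √(s₁²/n₁ + s₂²/n₂)
= √(8²/40 + 8²/40)
= √(1.600000 + 1.600000)
= 1.788854

For 95% confidence, z* = 1.96 (from standard normal table)
Margin of error: E = z* × SE = 1.96 × 1.788854 = 3.5062

Z-interval: (x̄₁ - x̄₂) ± E = 8 ± 3.5062 = (4.4938, 11.5062)

Rounded to 2 decimal places:

(4.49, 11.51)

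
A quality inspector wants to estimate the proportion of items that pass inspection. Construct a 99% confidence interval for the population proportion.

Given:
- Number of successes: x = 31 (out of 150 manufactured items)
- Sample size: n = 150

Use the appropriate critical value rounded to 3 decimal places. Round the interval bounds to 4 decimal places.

Sample proportion: p̂ = 31/150 = 0.206667

Check conditions for normal approximation:
  np̂ = 31 ≥ 10 ✓
  n(1-p̂) = 119 ≥ 10 ✓

The sample is large enough, so use a z-interval (normal approximation) for the proportion.

For 99% confidence, z* = 2.576 (from standard normal table)

Standard error: SE = √(p̂(1-p̂)/n) = √(0.206667×0.793333/150) = 0.03306111

Margin of error: E = z* × SE = 2.576 × 0.03306111 = 0.085165

Z-interval: p̂ ± E = 0.206667 ± 0.085165 = (0.121501, 0.291832)

Rounded to 4 decimal places:

(0.1215, 0.2918)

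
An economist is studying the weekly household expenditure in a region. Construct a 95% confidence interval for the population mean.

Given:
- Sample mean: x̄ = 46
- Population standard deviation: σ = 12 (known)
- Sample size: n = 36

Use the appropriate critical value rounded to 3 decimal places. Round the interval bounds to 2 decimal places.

The population standard deviation σ is known, so use a z-interval (standard normal critical value).

For 95% confidence, z* = 1.96 (from standard normal table)

Standard error: SE = σ/√n = 12/√36 = 2.000000

Margin of error: E = z* × SE = 1.96 × 2.000000 = 3.9200

Z-interval: x̄ ± E = 46 ± 3.9200 = (42.0800, 49.9200)

Rounded to 2 decimal places:

(42.08, 49.92)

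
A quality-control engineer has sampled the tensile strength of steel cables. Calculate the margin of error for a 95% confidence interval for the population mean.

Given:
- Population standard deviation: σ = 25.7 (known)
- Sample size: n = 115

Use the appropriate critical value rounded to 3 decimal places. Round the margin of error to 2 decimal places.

The population standard deviation σ is known, so use the z-interval margin of error formula.

For 95% confidence, z* = 1.96 (from standard normal table)

Margin of error formula for z-interval: E = z* × σ/√n

E = 1.96 × 25.7/√115
  = 1.96 × 2.396537
  = 4.6972

Rounded to 2 decimal places:

4.70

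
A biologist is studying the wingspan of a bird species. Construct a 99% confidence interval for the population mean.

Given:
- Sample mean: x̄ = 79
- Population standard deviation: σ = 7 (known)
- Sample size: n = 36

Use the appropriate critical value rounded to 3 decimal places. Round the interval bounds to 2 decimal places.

The population standard deviation σ is known, so use a z-interval (standard normal critical value).

For 99% confidence, z* = 2.576 (from standard normal table)

Standard error: SE = σ/√n = 7/√36 = 1.166667

Margin of error: E = z* × SE = 2.576 × 1.166667 = 3.0053

Z-interval: x̄ ± E = 79 ± 3.0053 = (75.9947, 82.0053)

Rounded to 2 decimal places:

(75.99, 82.01)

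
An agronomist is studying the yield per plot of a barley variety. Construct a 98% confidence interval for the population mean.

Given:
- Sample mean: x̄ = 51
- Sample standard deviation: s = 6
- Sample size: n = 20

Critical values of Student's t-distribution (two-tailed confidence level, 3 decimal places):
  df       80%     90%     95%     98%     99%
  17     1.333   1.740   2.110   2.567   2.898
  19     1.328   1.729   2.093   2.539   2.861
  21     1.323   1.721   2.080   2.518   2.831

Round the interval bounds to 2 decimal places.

The population standard deviation σ is unknown (only the sample standard deviation s is given), so use a t-interval with df = n - 1 = 20 - 1 = 19.

For 98% confidence with df = 19, t* = 2.539 (from t-table)

Standard error: SE = s/√n = 6/√20 = 1.341641

Margin of error: E = t* × SE = 2.539 × 1.341641 = 3.4064

T-interval: x̄ ± E = 51 ± 3.4064 = (47.5936, 54.4064)

Rounded to 2 decimal places:

(47.59, 54.41)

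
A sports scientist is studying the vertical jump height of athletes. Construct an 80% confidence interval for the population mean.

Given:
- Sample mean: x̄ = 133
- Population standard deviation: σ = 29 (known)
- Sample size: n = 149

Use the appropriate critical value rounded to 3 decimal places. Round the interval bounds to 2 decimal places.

The population standard deviation σ is known, so use a z-interval (standard normal critical value).

For 80% confidence, z* = 1.282 (from standard normal table)

Standard error: SE = σ/√n = 29/√149 = 2.375773

Margin of error: E = z* × SE = 1.282 × 2.375773 = 3.0457

Z-interval: x̄ ± E = 133 ± 3.0457 = (129.9543, 136.0457)

Rounded to 2 decimal places:

(129.95, 136.05)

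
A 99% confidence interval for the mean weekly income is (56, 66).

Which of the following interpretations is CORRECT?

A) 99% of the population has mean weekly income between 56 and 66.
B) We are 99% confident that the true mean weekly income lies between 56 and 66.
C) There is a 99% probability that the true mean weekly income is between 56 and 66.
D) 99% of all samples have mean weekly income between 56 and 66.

A confidence interval represents our confidence in the procedure, not a probability statement about the parameter.

Key concept: If we repeated this sampling process many times and computed a 99% CI each time, about 99% of those intervals would contain the true population parameter.

For this specific interval (56, 66):
- Midpoint (point estimate): 61
- Margin of error: 5

The correct interpretation is the one stating confidence that the true parameter lies in the interval — option B.

B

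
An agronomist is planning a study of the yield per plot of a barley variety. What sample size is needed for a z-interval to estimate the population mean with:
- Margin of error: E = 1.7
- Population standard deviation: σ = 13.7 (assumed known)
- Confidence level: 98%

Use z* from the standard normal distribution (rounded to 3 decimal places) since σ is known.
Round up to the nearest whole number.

Using z* since population σ is known (z-interval formula).

For 98% confidence, z* = 2.326 (from standard normal table)

Sample size formula for z-interval: n = (z*σ/E)²

n = (2.326 × 13.7 / 1.7)²
  = (18.744824)²
  = 351.3684

Round up to the nearest whole number: n = 352

352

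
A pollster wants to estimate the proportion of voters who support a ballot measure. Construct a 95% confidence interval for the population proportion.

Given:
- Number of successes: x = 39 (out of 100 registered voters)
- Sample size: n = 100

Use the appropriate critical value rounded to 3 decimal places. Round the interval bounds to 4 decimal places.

Sample proportion: p̂ = 39/100 = 0.390000

Check conditions for normal approximation:
  np̂ = 39 ≥ 10 ✓
  n(1-p̂) = 61 ≥ 10 ✓

The sample is large enough, so use a z-interval (normal approximation) for the proportion.

For 95% confidence, z* = 1.96 (from standard normal table)

Standard error: SE = √(p̂(1-p̂)/n) = √(0.390000×0.610000/100) = 0.04877499

Margin of error: E = z* × SE = 1.96 × 0.04877499 = 0.095599

Z-interval: p̂ ± E = 0.390000 ± 0.095599 = (0.294401, 0.485599)

Rounded to 4 decimal places:

(0.2944, 0.4856)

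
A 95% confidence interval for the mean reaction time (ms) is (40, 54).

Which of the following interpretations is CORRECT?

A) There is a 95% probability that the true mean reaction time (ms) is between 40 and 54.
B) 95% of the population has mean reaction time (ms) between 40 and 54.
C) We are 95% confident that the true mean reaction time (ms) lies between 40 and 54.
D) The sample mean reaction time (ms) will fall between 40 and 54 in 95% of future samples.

A confidence interval represents our confidence in the procedure, not a probability statement about the parameter.

Key concept: If we repeated this sampling process many times and computed a 95% CI each time, about 95% of those intervals would contain the true population parameter.

For this specific interval (40, 54):
- Midpoint (point estimate): 47
- Margin of error: 7

The correct interpretation is the one stating confidence that the true parameter lies in the interval — option C.

C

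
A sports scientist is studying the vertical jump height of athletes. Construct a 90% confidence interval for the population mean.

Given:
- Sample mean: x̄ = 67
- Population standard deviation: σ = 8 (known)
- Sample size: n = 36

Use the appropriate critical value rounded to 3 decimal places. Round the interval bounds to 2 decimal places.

The population standard deviation σ is known, so use a z-interval (standard normal critical value).

For 90% confidence, z* = 1.645 (from standard normal table)

Standard error: SE = σ/√n = 8/√36 = 1.333333

Margin of error: E = z* × SE = 1.645 × 1.333333 = 2.1933

Z-interval: x̄ ± E = 67 ± 2.1933 = (64.8067, 69.1933)

Rounded to 2 decimal places:

(64.81, 69.19)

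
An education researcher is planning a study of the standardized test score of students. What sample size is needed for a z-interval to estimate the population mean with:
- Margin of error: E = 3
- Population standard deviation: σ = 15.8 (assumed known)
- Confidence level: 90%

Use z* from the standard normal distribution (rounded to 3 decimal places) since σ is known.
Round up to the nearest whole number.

Using z* since population σ is known (z-interval formula).

For 90% confidence, z* = 1.645 (from standard normal table)

Sample size formula for z-interval: n = (z*σ/E)²

n = (1.645 × 15.8 / 3)²
  = (8.663667)²
  = 75.0591

Round up to the nearest whole number: n = 76

76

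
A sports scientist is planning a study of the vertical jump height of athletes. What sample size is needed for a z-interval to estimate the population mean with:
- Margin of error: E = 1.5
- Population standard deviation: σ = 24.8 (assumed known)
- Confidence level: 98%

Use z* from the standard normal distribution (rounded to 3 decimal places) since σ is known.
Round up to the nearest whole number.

Using z* since population σ is known (z-interval formula).

For 98% confidence, z* = 2.326 (from standard normal table)

Sample size formula for z-interval: n = (z*σ/E)²

n = (2.326 × 24.8 / 1.5)²
  = (38.456533)²
  = 1478.9050

Round up to the nearest whole number: n = 1479

1479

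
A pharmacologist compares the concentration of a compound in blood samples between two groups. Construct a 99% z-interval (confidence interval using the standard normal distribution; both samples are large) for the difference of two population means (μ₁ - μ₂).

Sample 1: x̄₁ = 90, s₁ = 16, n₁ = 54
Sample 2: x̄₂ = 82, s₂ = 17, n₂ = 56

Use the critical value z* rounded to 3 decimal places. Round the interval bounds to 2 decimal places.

Both samples are large (n₁ = 54 ≥ 30, n₂ = 56 ≥ 30), so a z-interval for the difference of means applies.

Point estimate: x̄₁ - x̄₂ = 90 - 82 = 8

Standard error: SE = √(s₁²/n₁ + s₂²/n₂)
= √(16²/54 + 17²/56)
= √(4.740741 + 5.160714)
= 3.146658

For 99% confidence, z* = 2.576 (from standard normal table)
Margin of error: E = z* × SE = 2.576 × 3.146658 = 8.1058

Z-interval: (x̄₁ - x̄₂) ± E = 8 ± 8.1058 = (-0.1058, 16.1058)

Rounded to 2 decimal places:

(-0.11, 16.11)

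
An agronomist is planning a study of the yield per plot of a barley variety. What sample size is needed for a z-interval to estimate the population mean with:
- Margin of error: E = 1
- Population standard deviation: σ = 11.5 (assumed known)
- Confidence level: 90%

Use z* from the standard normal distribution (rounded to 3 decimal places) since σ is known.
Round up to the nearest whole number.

Using z* since population σ is known (z-interval formula).

For 90% confidence, z* = 1.645 (from standard normal table)

Sample size formula for z-interval: n = (z*σ/E)²

n = (1.645 × 11.5 / 1)²
  = (18.917500)²
  = 357.8718

Round up to the nearest whole number: n = 358

358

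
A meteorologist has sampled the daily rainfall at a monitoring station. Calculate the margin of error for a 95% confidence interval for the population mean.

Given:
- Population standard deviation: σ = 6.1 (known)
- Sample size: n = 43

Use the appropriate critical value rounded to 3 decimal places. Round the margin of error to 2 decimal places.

The population standard deviation σ is known, so use the z-interval margin of error formula.

For 95% confidence, z* = 1.96 (from standard normal table)

Margin of error formula for z-interval: E = z* × σ/√n

E = 1.96 × 6.1/√43
  = 1.96 × 0.930241
  = 1.8233

Rounded to 2 decimal places:

1.82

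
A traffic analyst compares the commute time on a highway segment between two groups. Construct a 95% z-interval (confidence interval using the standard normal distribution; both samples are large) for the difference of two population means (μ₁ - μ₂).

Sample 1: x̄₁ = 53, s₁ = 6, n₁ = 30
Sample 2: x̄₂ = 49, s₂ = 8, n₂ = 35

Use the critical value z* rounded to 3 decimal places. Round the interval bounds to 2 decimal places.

Both samples are large (n₁ = 30 ≥ 30, n₂ = 35 ≥ 30), so a z-interval for the difference of means applies.

Point estimate: x̄₁ - x̄₂ = 53 - 49 = 4

Standard error: SE = √(s₁²/n₁ + s₂²/n₂)
= √(6²/30 + 8²/35)
= √(1.200000 + 1.828571)
= 1.740279

For 95% confidence, z* = 1.96 (from standard normal table)
Margin of error: E = z* × SE = 1.96 × 1.740279 = 3.4109

Z-interval: (x̄₁ - x̄₂) ± E = 4 ± 3.4109 = (0.5891, 7.4109)

Rounded to 2 decimal places:

(0.59, 7.41)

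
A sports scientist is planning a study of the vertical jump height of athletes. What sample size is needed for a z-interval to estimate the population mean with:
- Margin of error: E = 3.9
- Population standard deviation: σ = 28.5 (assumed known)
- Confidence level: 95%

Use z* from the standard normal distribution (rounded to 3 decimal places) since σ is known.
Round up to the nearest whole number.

Using z* since population σ is known (z-interval formula).

For 95% confidence, z* = 1.96 (from standard normal table)

Sample size formula for z-interval: n = (z*σ/E)²

n = (1.96 × 28.5 / 3.9)²
  = (14.323077)²
  = 205.1505

Round up to the nearest whole number: n = 206

206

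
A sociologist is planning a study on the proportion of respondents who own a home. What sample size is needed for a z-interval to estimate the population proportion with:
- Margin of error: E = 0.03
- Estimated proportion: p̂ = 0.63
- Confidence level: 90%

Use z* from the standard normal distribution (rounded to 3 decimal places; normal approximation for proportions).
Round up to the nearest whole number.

Using z* for proportion z-interval (normal approximation).

For 90% confidence, z* = 1.645 (from standard normal table)

Sample size formula for proportion z-interval: n = z*²p̂(1-p̂)/E²

n = 1.645² × 0.63 × 0.37 / 0.03²
  = 2.706025 × 0.2331 / 0.0009
  = 700.8605

Round up to the nearest whole number: n = 701

701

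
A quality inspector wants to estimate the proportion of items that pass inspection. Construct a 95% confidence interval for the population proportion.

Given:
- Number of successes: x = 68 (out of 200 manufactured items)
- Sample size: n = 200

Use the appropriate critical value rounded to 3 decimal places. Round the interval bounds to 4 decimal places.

Sample proportion: p̂ = 68/200 = 0.340000

Check conditions for normal approximation:
  np̂ = 68 ≥ 10 ✓
  n(1-p̂) = 132 ≥ 10 ✓

The sample is large enough, so use a z-interval (normal approximation) for the proportion.

For 95% confidence, z* = 1.96 (from standard normal table)

Standard error: SE = √(p̂(1-p̂)/n) = √(0.340000×0.660000/200) = 0.03349627

Margin of error: E = z* × SE = 1.96 × 0.03349627 = 0.065653

Z-interval: p̂ ± E = 0.340000 ± 0.065653 = (0.274347, 0.405653)

Rounded to 4 decimal places:

(0.2743, 0.4057)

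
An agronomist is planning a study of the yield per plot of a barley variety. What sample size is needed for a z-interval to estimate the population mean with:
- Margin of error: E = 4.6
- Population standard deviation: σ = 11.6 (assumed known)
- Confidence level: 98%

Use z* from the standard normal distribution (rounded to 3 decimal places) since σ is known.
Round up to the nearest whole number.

Using z* since population σ is known (z-interval formula).

For 98% confidence, z* = 2.326 (from standard normal table)

Sample size formula for z-interval: n = (z*σ/E)²

n = (2.326 × 11.6 / 4.6)²
  = (5.865565)²
  = 34.4049

Round up to the nearest whole number: n = 35

35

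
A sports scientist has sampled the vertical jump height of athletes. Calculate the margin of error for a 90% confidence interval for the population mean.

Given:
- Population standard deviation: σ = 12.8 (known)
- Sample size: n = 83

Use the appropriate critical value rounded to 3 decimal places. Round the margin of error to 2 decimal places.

The population standard deviation σ is known, so use the z-interval margin of error formula.

For 90% confidence, z* = 1.645 (from standard normal table)

Margin of error formula for z-interval: E = z* × σ/√n

E = 1.645 × 12.8/√83
  = 1.645 × 1.404983
  = 2.3112

Rounded to 2 decimal places:

2.31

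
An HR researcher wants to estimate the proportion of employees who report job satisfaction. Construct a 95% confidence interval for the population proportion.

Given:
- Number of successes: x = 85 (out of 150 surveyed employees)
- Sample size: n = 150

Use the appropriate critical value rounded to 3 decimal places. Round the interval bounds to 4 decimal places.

Sample proportion: p̂ = 85/150 = 0.566667

Check conditions for normal approximation:
  np̂ = 85 ≥ 10 ✓
  n(1-p̂) = 65 ≥ 10 ✓

The sample is large enough, so use a z-interval (normal approximation) for the proportion.

For 95% confidence, z* = 1.96 (from standard normal table)

Standard error: SE = √(p̂(1-p̂)/n) = √(0.566667×0.433333/150) = 0.04046031

Margin of error: E = z* × SE = 1.96 × 0.04046031 = 0.079302

Z-interval: p̂ ± E = 0.566667 ± 0.079302 = (0.487364, 0.645969)

Rounded to 4 decimal places:

(0.4874, 0.6460)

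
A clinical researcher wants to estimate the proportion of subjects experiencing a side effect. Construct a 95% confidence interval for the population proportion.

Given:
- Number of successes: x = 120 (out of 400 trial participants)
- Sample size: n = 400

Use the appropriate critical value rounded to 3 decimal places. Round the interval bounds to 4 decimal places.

Sample proportion: p̂ = 120/400 = 0.300000

Check conditions for normal approximation:
  np̂ = 120 ≥ 10 ✓
  n(1-p̂) = 280 ≥ 10 ✓

The sample is large enough, so use a z-interval (normal approximation) for the proportion.

For 95% confidence, z* = 1.96 (from standard normal table)

Standard error: SE = √(p̂(1-p̂)/n) = √(0.300000×0.700000/400) = 0.02291288

Margin of error: E = z* × SE = 1.96 × 0.02291288 = 0.044909

Z-interval: p̂ ± E = 0.300000 ± 0.044909 = (0.255091, 0.344909)

Rounded to 4 decimal places:

(0.2551, 0.3449)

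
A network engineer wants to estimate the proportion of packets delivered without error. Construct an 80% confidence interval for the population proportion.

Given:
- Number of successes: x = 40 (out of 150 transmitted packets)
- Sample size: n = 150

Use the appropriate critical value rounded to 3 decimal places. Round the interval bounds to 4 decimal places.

Sample proportion: p̂ = 40/150 = 0.266667

Check conditions for normal approximation:
  np̂ = 40 ≥ 10 ✓
  n(1-p̂) = 110 ≥ 10 ✓

The sample is large enough, so use a z-interval (normal approximation) for the proportion.

For 80% confidence, z* = 1.282 (from standard normal table)

Standard error: SE = √(p̂(1-p̂)/n) = √(0.266667×0.733333/150) = 0.03610684

Margin of error: E = z* × SE = 1.282 × 0.03610684 = 0.046289

Z-interval: p̂ ± E = 0.266667 ± 0.046289 = (0.220378, 0.312956)

Rounded to 4 decimal places:

(0.2204, 0.3130)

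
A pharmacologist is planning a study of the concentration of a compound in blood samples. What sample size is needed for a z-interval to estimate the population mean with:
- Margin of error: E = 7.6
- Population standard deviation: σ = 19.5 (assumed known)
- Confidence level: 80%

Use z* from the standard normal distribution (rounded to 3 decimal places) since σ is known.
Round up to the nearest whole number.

Using z* since population σ is known (z-interval formula).

For 80% confidence, z* = 1.282 (from standard normal table)

Sample size formula for z-interval: n = (z*σ/E)²

n = (1.282 × 19.5 / 7.6)²
  = (3.289342)²
  = 10.8198

Round up to the nearest whole number: n = 11

11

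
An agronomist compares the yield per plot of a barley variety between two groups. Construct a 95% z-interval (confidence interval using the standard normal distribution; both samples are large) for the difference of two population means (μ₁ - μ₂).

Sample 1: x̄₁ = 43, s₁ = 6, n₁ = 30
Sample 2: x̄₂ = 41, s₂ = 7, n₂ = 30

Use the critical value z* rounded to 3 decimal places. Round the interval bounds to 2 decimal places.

Both samples are large (n₁ = 30 ≥ 30, n₂ = 30 ≥ 30), so a z-interval for the difference of means applies.

Point estimate: x̄₁ - x̄₂ = 43 - 41 = 2

Standard error: SE = √(s₁²/n₁ + s₂²/n₂)
= √(6²/30 + 7²/30)
= √(1.200000 + 1.633333)
= 1.683251

For 95% confidence, z* = 1.96 (from standard normal table)
Margin of error: E = z* × SE = 1.96 × 1.683251 = 3.2992

Z-interval: (x̄₁ - x̄₂) ± E = 2 ± 3.2992 = (-1.2992, 5.2992)

Rounded to 2 decimal places:

(-1.30, 5.30)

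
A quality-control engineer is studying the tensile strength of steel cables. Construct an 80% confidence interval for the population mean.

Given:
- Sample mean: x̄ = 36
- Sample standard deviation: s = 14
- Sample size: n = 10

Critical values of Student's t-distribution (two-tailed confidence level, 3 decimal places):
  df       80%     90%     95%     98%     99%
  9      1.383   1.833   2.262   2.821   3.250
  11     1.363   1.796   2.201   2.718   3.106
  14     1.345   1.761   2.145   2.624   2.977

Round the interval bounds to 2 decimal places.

The population standard deviation σ is unknown (only the sample standard deviation s is given), so use a t-interval with df = n - 1 = 10 - 1 = 9.

For 80% confidence with df = 9, t* = 1.383 (from t-table)

Standard error: SE = s/√n = 14/√10 = 4.427189

Margin of error: E = t* × SE = 1.383 × 4.427189 = 6.1228

T-interval: x̄ ± E = 36 ± 6.1228 = (29.8772, 42.1228)

Rounded to 2 decimal places:

(29.88, 42.12)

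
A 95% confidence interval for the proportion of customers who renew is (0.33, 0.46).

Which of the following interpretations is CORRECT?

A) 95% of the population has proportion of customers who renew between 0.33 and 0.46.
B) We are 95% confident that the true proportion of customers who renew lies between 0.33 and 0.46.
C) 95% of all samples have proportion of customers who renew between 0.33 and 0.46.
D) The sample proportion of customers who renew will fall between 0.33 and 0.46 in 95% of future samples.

A confidence interval represents our confidence in the procedure, not a probability statement about the parameter.

Key concept: If we repeated this sampling process many times and computed a 95% CI each time, about 95% of those intervals would contain the true population parameter.

For this specific interval (0.33, 0.46):
- Midpoint (point estimate): 0.395
- Margin of error: 0.065

The correct interpretation is the one stating confidence that the true parameter lies in the interval — option B.

B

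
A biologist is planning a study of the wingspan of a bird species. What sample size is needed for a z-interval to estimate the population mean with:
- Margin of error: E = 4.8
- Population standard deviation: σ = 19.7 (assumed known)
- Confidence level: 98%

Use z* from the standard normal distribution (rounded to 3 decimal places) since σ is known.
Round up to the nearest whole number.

Using z* since population σ is known (z-interval formula).

For 98% confidence, z* = 2.326 (from standard normal table)

Sample size formula for z-interval: n = (z*σ/E)²

n = (2.326 × 19.7 / 4.8)²
  = (9.546292)²
  = 91.1317

Round up to the nearest whole number: n = 92

92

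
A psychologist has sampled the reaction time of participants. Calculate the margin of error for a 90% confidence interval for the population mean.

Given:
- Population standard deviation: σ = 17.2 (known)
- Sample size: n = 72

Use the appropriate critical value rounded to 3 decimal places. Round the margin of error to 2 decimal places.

The population standard deviation σ is known, so use the z-interval margin of error formula.

For 90% confidence, z* = 1.645 (from standard normal table)

Margin of error formula for z-interval: E = z* × σ/√n

E = 1.645 × 17.2/√72
  = 1.645 × 2.027039
  = 3.3345

Rounded to 2 decimal places:

3.33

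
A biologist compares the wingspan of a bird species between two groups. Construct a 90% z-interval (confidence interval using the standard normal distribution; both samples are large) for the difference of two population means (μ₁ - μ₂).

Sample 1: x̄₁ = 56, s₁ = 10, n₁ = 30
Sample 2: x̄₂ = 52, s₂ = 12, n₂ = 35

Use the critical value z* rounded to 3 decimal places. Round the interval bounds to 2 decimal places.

Both samples are large (n₁ = 30 ≥ 30, n₂ = 35 ≥ 30), so a z-interval for the difference of means applies.

Point estimate: x̄₁ - x̄₂ = 56 - 52 = 4

Standard error: SE = √(s₁²/n₁ + s₂²/n₂)
= √(10²/30 + 12²/35)
= √(3.333333 + 4.114286)
= 2.729033

For 90% confidence, z* = 1.645 (from standard normal table)
Margin of error: E = z* × SE = 1.645 × 2.729033 = 4.4893

Z-interval: (x̄₁ - x̄₂) ± E = 4 ± 4.4893 = (-0.4893, 8.4893)

Rounded to 2 decimal places:

(-0.49, 8.49)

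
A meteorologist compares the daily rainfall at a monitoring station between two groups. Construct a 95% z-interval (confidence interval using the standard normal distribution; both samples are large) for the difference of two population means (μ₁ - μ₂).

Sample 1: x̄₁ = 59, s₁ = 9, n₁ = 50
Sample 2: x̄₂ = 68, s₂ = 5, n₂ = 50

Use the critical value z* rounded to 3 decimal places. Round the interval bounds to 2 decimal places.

Both samples are large (n₁ = 50 ≥ 30, n₂ = 50 ≥ 30), so a z-interval for the difference of means applies.

Point estimate: x̄₁ - x̄₂ = 59 - 68 = -9

Standard error: SE = √(s₁²/n₁ + s₂²/n₂)
= √(9²/50 + 5²/50)
= √(1.620000 + 0.500000)
= 1.456022

For 95% confidence, z* = 1.96 (from standard normal table)
Margin of error: E = z* × SE = 1.96 × 1.456022 = 2.8538

Z-interval: (x̄₁ - x̄₂) ± E = -9 ± 2.8538 = (-11.8538, -6.1462)

Rounded to 2 decimal places:

(-11.85, -6.15)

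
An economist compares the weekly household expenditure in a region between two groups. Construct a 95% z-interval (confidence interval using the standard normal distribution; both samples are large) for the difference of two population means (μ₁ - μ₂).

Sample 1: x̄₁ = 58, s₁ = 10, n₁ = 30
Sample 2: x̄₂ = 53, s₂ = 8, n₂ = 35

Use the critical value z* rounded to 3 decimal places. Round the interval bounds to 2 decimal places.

Both samples are large (n₁ = 30 ≥ 30, n₂ = 35 ≥ 30), so a z-interval for the difference of means applies.

Point estimate: x̄₁ - x̄₂ = 58 - 53 = 5

Standard error: SE = √(s₁²/n₁ + s₂²/n₂)
= √(10²/30 + 8²/35)
= √(3.333333 + 1.828571)
= 2.271983

For 95% confidence, z* = 1.96 (from standard normal table)
Margin of error: E = z* × SE = 1.96 × 2.271983 = 4.4531

Z-interval: (x̄₁ - x̄₂) ± E = 5 ± 4.4531 = (0.5469, 9.4531)

Rounded to 2 decimal places:

(0.55, 9.45)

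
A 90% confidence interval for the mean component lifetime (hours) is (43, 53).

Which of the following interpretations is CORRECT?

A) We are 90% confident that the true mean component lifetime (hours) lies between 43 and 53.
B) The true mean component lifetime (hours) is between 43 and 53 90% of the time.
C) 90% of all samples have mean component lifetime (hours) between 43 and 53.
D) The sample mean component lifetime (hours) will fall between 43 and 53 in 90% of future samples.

A confidence interval represents our confidence in the procedure, not a probability statement about the parameter.

Key concept: If we repeated this sampling process many times and computed a 90% CI each time, about 90% of those intervals would contain the true population parameter.

For this specific interval (43, 53):
- Midpoint (point estimate): 48
- Margin of error: 5

The correct interpretation is the one stating confidence that the true parameter lies in the interval — option A.

A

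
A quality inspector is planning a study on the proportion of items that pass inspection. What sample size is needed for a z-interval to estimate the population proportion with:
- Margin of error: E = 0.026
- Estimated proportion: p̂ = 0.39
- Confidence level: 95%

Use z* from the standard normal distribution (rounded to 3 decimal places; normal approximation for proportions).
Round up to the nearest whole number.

Using z* for proportion z-interval (normal approximation).

For 95% confidence, z* = 1.96 (from standard normal table)

Sample size formula for proportion z-interval: n = z*²p̂(1-p̂)/E²

n = 1.96² × 0.39 × 0.61 / 0.026²
  = 3.8416 × 0.2379 / 0.000676
  = 1351.9477

Round up to the nearest whole number: n = 1352

1352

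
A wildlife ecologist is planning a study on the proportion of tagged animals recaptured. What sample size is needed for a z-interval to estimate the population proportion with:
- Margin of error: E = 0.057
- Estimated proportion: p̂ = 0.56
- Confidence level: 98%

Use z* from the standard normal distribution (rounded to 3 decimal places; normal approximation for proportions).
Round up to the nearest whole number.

Using z* for proportion z-interval (normal approximation).

For 98% confidence, z* = 2.326 (from standard normal table)

Sample size formula for proportion z-interval: n = z*²p̂(1-p̂)/E²

n = 2.326² × 0.56 × 0.44 / 0.057²
  = 5.410276 × 0.2464 / 0.003249
  = 410.3084

Round up to the nearest whole number: n = 411

411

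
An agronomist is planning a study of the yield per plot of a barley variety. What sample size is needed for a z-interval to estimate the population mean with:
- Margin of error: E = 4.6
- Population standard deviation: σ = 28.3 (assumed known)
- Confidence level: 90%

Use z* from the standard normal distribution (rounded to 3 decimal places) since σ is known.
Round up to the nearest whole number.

Using z* since population σ is known (z-interval formula).

For 90% confidence, z* = 1.645 (from standard normal table)

Sample size formula for z-interval: n = (z*σ/E)²

n = (1.645 × 28.3 / 4.6)²
  = (10.120326)²
  = 102.4210

Round up to the nearest whole number: n = 103

103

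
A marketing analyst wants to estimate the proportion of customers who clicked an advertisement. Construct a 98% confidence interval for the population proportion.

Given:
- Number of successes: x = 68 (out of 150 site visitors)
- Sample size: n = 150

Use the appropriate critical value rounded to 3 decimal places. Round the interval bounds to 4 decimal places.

Sample proportion: p̂ = 68/150 = 0.453333

Check conditions for normal approximation:
  np̂ = 68 ≥ 10 ✓
  n(1-p̂) = 82 ≥ 10 ✓

The sample is large enough, so use a z-interval (normal approximation) for the proportion.

For 98% confidence, z* = 2.326 (from standard normal table)

Standard error: SE = √(p̂(1-p̂)/n) = √(0.453333×0.546667/150) = 0.04064663

Margin of error: E = z* × SE = 2.326 × 0.04064663 = 0.094544

Z-interval: p̂ ± E = 0.453333 ± 0.094544 = (0.358789, 0.547877)

Rounded to 4 decimal places:

(0.3588, 0.5479)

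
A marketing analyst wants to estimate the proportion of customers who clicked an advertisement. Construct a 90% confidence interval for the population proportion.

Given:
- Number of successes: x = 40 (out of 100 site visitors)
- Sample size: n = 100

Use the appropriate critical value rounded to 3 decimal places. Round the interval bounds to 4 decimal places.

Sample proportion: p̂ = 40/100 = 0.400000

Check conditions for normal approximation:
  np̂ = 40 ≥ 10 ✓
  n(1-p̂) = 60 ≥ 10 ✓

The sample is large enough, so use a z-interval (normal approximation) for the proportion.

For 90% confidence, z* = 1.645 (from standard normal table)

Standard error: SE = √(p̂(1-p̂)/n) = √(0.400000×0.600000/100) = 0.04898979

Margin of error: E = z* × SE = 1.645 × 0.04898979 = 0.080588

Z-interval: p̂ ± E = 0.400000 ± 0.080588 = (0.319412, 0.480588)

Rounded to 4 decimal places:

(0.3194, 0.4806)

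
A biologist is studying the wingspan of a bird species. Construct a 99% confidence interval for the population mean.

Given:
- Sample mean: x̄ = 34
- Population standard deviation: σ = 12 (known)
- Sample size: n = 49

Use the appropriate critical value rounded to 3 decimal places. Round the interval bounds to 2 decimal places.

The population standard deviation σ is known, so use a z-interval (standard normal critical value).

For 99% confidence, z* = 2.576 (from standard normal table)

Standard error: SE = σ/√n = 12/√49 = 1.714286

Margin of error: E = z* × SE = 2.576 × 1.714286 = 4.4160

Z-interval: x̄ ± E = 34 ± 4.4160 = (29.5840, 38.4160)

Rounded to 2 decimal places:

(29.58, 38.42)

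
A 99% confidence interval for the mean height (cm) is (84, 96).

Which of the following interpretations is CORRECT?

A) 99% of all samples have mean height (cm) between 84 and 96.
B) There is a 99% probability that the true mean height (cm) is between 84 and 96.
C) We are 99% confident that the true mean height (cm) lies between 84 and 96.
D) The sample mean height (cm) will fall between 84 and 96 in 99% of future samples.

A confidence interval represents our confidence in the procedure, not a probability statement about the parameter.

Key concept: If we repeated this sampling process many times and computed a 99% CI each time, about 99% of those intervals would contain the true population parameter.

For this specific interval (84, 96):
- Midpoint (point estimate): 90
- Margin of error: 6

The correct interpretation is the one stating confidence that the true parameter lies in the interval — option C.

C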